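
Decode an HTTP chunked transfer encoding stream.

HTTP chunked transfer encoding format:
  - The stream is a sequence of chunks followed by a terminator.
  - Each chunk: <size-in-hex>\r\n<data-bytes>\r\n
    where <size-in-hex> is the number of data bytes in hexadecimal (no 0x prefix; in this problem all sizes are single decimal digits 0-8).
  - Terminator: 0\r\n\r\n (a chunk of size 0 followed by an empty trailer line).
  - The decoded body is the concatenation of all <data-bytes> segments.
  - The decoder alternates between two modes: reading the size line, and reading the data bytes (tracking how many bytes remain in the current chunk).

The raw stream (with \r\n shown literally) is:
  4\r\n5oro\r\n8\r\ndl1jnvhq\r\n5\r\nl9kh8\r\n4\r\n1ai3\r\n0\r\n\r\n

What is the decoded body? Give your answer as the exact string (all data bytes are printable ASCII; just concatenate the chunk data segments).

Answer: 5orodl1jnvhql9kh81ai3

Derivation:
Chunk 1: stream[0..1]='4' size=0x4=4, data at stream[3..7]='5oro' -> body[0..4], body so far='5oro'
Chunk 2: stream[9..10]='8' size=0x8=8, data at stream[12..20]='dl1jnvhq' -> body[4..12], body so far='5orodl1jnvhq'
Chunk 3: stream[22..23]='5' size=0x5=5, data at stream[25..30]='l9kh8' -> body[12..17], body so far='5orodl1jnvhql9kh8'
Chunk 4: stream[32..33]='4' size=0x4=4, data at stream[35..39]='1ai3' -> body[17..21], body so far='5orodl1jnvhql9kh81ai3'
Chunk 5: stream[41..42]='0' size=0 (terminator). Final body='5orodl1jnvhql9kh81ai3' (21 bytes)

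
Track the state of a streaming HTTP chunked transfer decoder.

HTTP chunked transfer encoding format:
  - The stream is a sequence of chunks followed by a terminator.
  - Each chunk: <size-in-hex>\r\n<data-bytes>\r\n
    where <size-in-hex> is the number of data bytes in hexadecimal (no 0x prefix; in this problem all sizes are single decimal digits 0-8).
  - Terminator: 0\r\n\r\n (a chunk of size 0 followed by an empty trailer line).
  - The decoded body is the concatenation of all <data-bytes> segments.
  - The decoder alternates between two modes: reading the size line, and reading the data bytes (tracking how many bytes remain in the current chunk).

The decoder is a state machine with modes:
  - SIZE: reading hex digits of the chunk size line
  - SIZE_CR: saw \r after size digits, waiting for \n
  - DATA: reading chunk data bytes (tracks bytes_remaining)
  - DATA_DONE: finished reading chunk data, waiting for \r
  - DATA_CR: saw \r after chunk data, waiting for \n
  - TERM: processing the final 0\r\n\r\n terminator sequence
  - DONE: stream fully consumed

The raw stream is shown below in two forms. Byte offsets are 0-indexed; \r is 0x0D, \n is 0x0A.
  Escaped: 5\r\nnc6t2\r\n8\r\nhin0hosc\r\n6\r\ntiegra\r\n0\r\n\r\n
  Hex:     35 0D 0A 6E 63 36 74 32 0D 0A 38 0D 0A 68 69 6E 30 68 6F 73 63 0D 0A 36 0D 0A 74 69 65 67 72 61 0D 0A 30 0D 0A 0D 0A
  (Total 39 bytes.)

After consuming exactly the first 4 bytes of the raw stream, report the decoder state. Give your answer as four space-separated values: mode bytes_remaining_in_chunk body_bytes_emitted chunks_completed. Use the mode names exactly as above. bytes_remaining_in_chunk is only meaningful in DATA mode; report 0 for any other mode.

Answer: DATA 4 1 0

Derivation:
Byte 0 = '5': mode=SIZE remaining=0 emitted=0 chunks_done=0
Byte 1 = 0x0D: mode=SIZE_CR remaining=0 emitted=0 chunks_done=0
Byte 2 = 0x0A: mode=DATA remaining=5 emitted=0 chunks_done=0
Byte 3 = 'n': mode=DATA remaining=4 emitted=1 chunks_done=0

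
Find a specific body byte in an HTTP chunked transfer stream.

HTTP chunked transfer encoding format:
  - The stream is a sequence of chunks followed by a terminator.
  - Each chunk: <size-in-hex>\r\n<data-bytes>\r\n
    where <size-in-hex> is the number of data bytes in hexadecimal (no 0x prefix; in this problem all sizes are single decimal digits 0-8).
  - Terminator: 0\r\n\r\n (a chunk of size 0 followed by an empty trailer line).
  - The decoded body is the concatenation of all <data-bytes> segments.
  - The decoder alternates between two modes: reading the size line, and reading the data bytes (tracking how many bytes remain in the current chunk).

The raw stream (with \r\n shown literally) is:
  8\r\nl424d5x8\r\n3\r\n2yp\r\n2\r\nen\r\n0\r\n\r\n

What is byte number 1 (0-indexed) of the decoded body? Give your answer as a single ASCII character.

Chunk 1: stream[0..1]='8' size=0x8=8, data at stream[3..11]='l424d5x8' -> body[0..8], body so far='l424d5x8'
Chunk 2: stream[13..14]='3' size=0x3=3, data at stream[16..19]='2yp' -> body[8..11], body so far='l424d5x82yp'
Chunk 3: stream[21..22]='2' size=0x2=2, data at stream[24..26]='en' -> body[11..13], body so far='l424d5x82ypen'
Chunk 4: stream[28..29]='0' size=0 (terminator). Final body='l424d5x82ypen' (13 bytes)
Body byte 1 = '4'

Answer: 4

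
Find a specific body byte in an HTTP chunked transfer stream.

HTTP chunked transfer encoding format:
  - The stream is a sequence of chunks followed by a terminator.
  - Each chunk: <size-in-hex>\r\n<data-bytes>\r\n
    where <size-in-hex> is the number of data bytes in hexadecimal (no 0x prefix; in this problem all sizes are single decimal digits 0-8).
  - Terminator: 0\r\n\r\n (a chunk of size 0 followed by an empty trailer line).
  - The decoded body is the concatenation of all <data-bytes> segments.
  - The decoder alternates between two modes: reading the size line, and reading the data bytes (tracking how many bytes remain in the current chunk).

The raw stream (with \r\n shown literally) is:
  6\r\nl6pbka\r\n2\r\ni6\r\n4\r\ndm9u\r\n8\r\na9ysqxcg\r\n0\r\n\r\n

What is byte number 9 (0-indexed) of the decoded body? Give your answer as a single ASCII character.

Answer: m

Derivation:
Chunk 1: stream[0..1]='6' size=0x6=6, data at stream[3..9]='l6pbka' -> body[0..6], body so far='l6pbka'
Chunk 2: stream[11..12]='2' size=0x2=2, data at stream[14..16]='i6' -> body[6..8], body so far='l6pbkai6'
Chunk 3: stream[18..19]='4' size=0x4=4, data at stream[21..25]='dm9u' -> body[8..12], body so far='l6pbkai6dm9u'
Chunk 4: stream[27..28]='8' size=0x8=8, data at stream[30..38]='a9ysqxcg' -> body[12..20], body so far='l6pbkai6dm9ua9ysqxcg'
Chunk 5: stream[40..41]='0' size=0 (terminator). Final body='l6pbkai6dm9ua9ysqxcg' (20 bytes)
Body byte 9 = 'm'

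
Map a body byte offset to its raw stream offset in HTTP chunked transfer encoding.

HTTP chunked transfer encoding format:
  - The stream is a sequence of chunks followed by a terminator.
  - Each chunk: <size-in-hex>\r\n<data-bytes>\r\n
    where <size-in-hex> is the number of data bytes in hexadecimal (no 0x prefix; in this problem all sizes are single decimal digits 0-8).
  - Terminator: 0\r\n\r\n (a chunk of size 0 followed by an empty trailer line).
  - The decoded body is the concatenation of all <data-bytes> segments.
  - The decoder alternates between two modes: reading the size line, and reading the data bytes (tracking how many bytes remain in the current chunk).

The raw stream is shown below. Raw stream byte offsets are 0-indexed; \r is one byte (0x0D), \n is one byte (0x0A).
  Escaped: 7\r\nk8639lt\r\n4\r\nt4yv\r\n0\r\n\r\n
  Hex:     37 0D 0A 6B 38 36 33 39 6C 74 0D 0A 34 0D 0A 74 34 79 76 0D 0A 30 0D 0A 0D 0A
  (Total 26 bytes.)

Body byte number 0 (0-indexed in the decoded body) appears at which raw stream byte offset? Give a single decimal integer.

Chunk 1: stream[0..1]='7' size=0x7=7, data at stream[3..10]='k8639lt' -> body[0..7], body so far='k8639lt'
Chunk 2: stream[12..13]='4' size=0x4=4, data at stream[15..19]='t4yv' -> body[7..11], body so far='k8639ltt4yv'
Chunk 3: stream[21..22]='0' size=0 (terminator). Final body='k8639ltt4yv' (11 bytes)
Body byte 0 at stream offset 3

Answer: 3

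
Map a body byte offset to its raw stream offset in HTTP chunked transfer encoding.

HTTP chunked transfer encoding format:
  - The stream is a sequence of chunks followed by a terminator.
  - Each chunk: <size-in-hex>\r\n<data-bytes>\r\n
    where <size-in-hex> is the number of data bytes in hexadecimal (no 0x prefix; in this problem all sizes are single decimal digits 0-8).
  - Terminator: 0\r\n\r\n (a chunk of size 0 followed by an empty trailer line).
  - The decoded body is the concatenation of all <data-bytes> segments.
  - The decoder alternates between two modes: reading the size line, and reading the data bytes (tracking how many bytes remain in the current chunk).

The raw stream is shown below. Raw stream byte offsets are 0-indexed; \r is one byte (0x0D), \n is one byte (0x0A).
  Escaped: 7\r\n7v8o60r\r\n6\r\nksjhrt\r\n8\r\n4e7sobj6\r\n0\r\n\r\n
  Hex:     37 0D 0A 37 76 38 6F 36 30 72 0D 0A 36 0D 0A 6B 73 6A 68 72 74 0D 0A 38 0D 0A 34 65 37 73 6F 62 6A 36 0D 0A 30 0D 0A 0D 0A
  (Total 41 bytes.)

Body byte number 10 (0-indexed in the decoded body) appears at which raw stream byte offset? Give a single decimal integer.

Answer: 18

Derivation:
Chunk 1: stream[0..1]='7' size=0x7=7, data at stream[3..10]='7v8o60r' -> body[0..7], body so far='7v8o60r'
Chunk 2: stream[12..13]='6' size=0x6=6, data at stream[15..21]='ksjhrt' -> body[7..13], body so far='7v8o60rksjhrt'
Chunk 3: stream[23..24]='8' size=0x8=8, data at stream[26..34]='4e7sobj6' -> body[13..21], body so far='7v8o60rksjhrt4e7sobj6'
Chunk 4: stream[36..37]='0' size=0 (terminator). Final body='7v8o60rksjhrt4e7sobj6' (21 bytes)
Body byte 10 at stream offset 18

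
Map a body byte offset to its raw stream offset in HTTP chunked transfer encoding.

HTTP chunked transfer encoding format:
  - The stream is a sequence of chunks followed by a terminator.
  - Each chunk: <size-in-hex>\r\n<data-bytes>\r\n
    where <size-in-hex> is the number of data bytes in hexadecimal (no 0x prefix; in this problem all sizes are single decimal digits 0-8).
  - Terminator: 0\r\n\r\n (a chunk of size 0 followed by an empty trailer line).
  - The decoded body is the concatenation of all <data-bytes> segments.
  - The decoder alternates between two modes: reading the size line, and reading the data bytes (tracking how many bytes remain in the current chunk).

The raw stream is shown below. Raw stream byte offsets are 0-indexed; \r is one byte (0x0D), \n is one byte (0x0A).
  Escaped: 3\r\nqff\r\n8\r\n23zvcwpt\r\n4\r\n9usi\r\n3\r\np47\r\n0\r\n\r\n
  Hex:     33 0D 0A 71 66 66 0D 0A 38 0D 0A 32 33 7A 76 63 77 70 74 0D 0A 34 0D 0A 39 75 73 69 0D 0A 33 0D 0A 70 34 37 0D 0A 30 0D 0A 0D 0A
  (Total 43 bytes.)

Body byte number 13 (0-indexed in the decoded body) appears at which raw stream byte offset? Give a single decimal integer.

Answer: 26

Derivation:
Chunk 1: stream[0..1]='3' size=0x3=3, data at stream[3..6]='qff' -> body[0..3], body so far='qff'
Chunk 2: stream[8..9]='8' size=0x8=8, data at stream[11..19]='23zvcwpt' -> body[3..11], body so far='qff23zvcwpt'
Chunk 3: stream[21..22]='4' size=0x4=4, data at stream[24..28]='9usi' -> body[11..15], body so far='qff23zvcwpt9usi'
Chunk 4: stream[30..31]='3' size=0x3=3, data at stream[33..36]='p47' -> body[15..18], body so far='qff23zvcwpt9usip47'
Chunk 5: stream[38..39]='0' size=0 (terminator). Final body='qff23zvcwpt9usip47' (18 bytes)
Body byte 13 at stream offset 26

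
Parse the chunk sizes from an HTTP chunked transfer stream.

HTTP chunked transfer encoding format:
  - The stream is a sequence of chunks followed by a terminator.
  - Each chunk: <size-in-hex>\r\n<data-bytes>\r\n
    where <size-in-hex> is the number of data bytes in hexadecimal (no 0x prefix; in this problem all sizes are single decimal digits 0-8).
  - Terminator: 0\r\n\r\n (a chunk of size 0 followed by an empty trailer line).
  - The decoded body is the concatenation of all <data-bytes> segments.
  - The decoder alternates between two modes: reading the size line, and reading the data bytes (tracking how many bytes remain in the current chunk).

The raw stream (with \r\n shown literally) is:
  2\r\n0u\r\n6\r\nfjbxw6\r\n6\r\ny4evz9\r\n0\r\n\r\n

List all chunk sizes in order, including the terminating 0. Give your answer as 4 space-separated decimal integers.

Answer: 2 6 6 0

Derivation:
Chunk 1: stream[0..1]='2' size=0x2=2, data at stream[3..5]='0u' -> body[0..2], body so far='0u'
Chunk 2: stream[7..8]='6' size=0x6=6, data at stream[10..16]='fjbxw6' -> body[2..8], body so far='0ufjbxw6'
Chunk 3: stream[18..19]='6' size=0x6=6, data at stream[21..27]='y4evz9' -> body[8..14], body so far='0ufjbxw6y4evz9'
Chunk 4: stream[29..30]='0' size=0 (terminator). Final body='0ufjbxw6y4evz9' (14 bytes)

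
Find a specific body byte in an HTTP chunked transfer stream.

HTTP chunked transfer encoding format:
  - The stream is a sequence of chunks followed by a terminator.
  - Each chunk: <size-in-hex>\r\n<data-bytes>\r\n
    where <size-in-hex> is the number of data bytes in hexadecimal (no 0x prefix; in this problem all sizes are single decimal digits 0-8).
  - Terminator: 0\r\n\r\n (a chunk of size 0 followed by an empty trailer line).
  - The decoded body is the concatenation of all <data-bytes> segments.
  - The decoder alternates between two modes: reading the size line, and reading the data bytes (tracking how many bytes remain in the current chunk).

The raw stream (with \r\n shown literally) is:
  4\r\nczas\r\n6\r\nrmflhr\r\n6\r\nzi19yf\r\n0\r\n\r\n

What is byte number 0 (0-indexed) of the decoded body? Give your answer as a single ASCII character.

Answer: c

Derivation:
Chunk 1: stream[0..1]='4' size=0x4=4, data at stream[3..7]='czas' -> body[0..4], body so far='czas'
Chunk 2: stream[9..10]='6' size=0x6=6, data at stream[12..18]='rmflhr' -> body[4..10], body so far='czasrmflhr'
Chunk 3: stream[20..21]='6' size=0x6=6, data at stream[23..29]='zi19yf' -> body[10..16], body so far='czasrmflhrzi19yf'
Chunk 4: stream[31..32]='0' size=0 (terminator). Final body='czasrmflhrzi19yf' (16 bytes)
Body byte 0 = 'c'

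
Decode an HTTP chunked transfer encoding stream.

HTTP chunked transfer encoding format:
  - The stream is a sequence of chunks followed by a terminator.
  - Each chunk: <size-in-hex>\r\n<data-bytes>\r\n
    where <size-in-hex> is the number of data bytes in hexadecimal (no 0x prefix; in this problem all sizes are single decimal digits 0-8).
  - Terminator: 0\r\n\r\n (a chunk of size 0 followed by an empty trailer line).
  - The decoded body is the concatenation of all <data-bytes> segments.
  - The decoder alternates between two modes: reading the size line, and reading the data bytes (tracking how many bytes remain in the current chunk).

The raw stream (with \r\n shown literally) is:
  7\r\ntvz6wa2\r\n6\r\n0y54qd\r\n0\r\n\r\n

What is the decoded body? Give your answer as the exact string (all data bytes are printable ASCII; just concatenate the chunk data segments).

Chunk 1: stream[0..1]='7' size=0x7=7, data at stream[3..10]='tvz6wa2' -> body[0..7], body so far='tvz6wa2'
Chunk 2: stream[12..13]='6' size=0x6=6, data at stream[15..21]='0y54qd' -> body[7..13], body so far='tvz6wa20y54qd'
Chunk 3: stream[23..24]='0' size=0 (terminator). Final body='tvz6wa20y54qd' (13 bytes)

Answer: tvz6wa20y54qd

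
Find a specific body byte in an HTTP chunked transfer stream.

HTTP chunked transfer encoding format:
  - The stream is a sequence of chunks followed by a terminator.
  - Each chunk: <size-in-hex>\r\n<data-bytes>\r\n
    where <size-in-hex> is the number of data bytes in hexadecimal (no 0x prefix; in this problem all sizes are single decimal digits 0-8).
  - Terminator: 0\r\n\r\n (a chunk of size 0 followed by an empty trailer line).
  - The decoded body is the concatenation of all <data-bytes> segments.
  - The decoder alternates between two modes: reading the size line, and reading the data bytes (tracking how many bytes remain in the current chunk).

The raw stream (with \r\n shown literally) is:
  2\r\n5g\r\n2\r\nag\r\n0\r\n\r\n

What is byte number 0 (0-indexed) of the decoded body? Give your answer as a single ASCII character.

Chunk 1: stream[0..1]='2' size=0x2=2, data at stream[3..5]='5g' -> body[0..2], body so far='5g'
Chunk 2: stream[7..8]='2' size=0x2=2, data at stream[10..12]='ag' -> body[2..4], body so far='5gag'
Chunk 3: stream[14..15]='0' size=0 (terminator). Final body='5gag' (4 bytes)
Body byte 0 = '5'

Answer: 5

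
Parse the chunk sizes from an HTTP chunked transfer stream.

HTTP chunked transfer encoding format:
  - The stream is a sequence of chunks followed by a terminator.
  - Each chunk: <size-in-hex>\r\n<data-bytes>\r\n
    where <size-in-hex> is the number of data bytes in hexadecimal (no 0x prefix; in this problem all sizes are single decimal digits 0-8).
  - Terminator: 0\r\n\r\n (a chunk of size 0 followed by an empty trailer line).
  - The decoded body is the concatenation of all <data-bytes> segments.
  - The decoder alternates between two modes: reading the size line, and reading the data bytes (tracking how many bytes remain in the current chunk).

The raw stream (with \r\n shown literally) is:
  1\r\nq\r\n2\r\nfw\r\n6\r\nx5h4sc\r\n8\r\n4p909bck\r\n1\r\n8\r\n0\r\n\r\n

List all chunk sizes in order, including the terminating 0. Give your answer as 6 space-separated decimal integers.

Answer: 1 2 6 8 1 0

Derivation:
Chunk 1: stream[0..1]='1' size=0x1=1, data at stream[3..4]='q' -> body[0..1], body so far='q'
Chunk 2: stream[6..7]='2' size=0x2=2, data at stream[9..11]='fw' -> body[1..3], body so far='qfw'
Chunk 3: stream[13..14]='6' size=0x6=6, data at stream[16..22]='x5h4sc' -> body[3..9], body so far='qfwx5h4sc'
Chunk 4: stream[24..25]='8' size=0x8=8, data at stream[27..35]='4p909bck' -> body[9..17], body so far='qfwx5h4sc4p909bck'
Chunk 5: stream[37..38]='1' size=0x1=1, data at stream[40..41]='8' -> body[17..18], body so far='qfwx5h4sc4p909bck8'
Chunk 6: stream[43..44]='0' size=0 (terminator). Final body='qfwx5h4sc4p909bck8' (18 bytes)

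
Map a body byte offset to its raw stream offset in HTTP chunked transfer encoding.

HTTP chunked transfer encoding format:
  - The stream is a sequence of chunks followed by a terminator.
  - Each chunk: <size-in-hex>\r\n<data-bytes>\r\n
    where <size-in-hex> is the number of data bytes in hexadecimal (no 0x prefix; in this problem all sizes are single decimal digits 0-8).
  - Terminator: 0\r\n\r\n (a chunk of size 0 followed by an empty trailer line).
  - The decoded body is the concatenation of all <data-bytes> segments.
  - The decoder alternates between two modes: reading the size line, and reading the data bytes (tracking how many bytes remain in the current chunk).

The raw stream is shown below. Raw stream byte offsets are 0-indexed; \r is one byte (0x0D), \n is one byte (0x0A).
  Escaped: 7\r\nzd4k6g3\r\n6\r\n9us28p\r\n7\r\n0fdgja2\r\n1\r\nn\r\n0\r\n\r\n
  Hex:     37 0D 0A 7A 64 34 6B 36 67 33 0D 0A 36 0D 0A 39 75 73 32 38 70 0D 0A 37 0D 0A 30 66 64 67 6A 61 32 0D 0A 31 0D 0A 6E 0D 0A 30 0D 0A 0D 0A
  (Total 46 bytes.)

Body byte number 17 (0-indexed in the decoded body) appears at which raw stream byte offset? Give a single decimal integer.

Chunk 1: stream[0..1]='7' size=0x7=7, data at stream[3..10]='zd4k6g3' -> body[0..7], body so far='zd4k6g3'
Chunk 2: stream[12..13]='6' size=0x6=6, data at stream[15..21]='9us28p' -> body[7..13], body so far='zd4k6g39us28p'
Chunk 3: stream[23..24]='7' size=0x7=7, data at stream[26..33]='0fdgja2' -> body[13..20], body so far='zd4k6g39us28p0fdgja2'
Chunk 4: stream[35..36]='1' size=0x1=1, data at stream[38..39]='n' -> body[20..21], body so far='zd4k6g39us28p0fdgja2n'
Chunk 5: stream[41..42]='0' size=0 (terminator). Final body='zd4k6g39us28p0fdgja2n' (21 bytes)
Body byte 17 at stream offset 30

Answer: 30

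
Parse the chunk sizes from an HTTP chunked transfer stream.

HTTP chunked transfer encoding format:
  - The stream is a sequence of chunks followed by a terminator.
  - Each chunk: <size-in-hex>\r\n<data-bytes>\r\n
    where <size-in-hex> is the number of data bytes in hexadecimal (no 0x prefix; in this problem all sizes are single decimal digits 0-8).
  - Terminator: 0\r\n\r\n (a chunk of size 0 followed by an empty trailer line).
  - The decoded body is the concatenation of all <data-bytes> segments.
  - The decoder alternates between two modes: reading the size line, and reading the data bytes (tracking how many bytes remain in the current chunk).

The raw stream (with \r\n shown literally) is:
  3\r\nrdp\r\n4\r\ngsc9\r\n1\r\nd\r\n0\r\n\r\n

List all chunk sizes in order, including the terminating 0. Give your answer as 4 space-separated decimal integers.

Answer: 3 4 1 0

Derivation:
Chunk 1: stream[0..1]='3' size=0x3=3, data at stream[3..6]='rdp' -> body[0..3], body so far='rdp'
Chunk 2: stream[8..9]='4' size=0x4=4, data at stream[11..15]='gsc9' -> body[3..7], body so far='rdpgsc9'
Chunk 3: stream[17..18]='1' size=0x1=1, data at stream[20..21]='d' -> body[7..8], body so far='rdpgsc9d'
Chunk 4: stream[23..24]='0' size=0 (terminator). Final body='rdpgsc9d' (8 bytes)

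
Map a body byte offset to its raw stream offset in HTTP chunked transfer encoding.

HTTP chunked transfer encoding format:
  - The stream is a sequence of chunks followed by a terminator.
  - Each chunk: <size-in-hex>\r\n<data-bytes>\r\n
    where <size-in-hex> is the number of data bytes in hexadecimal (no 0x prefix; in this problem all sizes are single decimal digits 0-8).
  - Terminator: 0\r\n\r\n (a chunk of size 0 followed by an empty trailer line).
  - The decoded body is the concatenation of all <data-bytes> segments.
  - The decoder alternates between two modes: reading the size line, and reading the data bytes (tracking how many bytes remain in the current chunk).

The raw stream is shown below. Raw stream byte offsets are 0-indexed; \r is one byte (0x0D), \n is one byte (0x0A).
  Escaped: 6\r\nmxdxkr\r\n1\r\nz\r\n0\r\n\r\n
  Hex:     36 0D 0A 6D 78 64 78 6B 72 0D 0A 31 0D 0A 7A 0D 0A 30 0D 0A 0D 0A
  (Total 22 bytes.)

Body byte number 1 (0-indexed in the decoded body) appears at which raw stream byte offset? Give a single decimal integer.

Answer: 4

Derivation:
Chunk 1: stream[0..1]='6' size=0x6=6, data at stream[3..9]='mxdxkr' -> body[0..6], body so far='mxdxkr'
Chunk 2: stream[11..12]='1' size=0x1=1, data at stream[14..15]='z' -> body[6..7], body so far='mxdxkrz'
Chunk 3: stream[17..18]='0' size=0 (terminator). Final body='mxdxkrz' (7 bytes)
Body byte 1 at stream offset 4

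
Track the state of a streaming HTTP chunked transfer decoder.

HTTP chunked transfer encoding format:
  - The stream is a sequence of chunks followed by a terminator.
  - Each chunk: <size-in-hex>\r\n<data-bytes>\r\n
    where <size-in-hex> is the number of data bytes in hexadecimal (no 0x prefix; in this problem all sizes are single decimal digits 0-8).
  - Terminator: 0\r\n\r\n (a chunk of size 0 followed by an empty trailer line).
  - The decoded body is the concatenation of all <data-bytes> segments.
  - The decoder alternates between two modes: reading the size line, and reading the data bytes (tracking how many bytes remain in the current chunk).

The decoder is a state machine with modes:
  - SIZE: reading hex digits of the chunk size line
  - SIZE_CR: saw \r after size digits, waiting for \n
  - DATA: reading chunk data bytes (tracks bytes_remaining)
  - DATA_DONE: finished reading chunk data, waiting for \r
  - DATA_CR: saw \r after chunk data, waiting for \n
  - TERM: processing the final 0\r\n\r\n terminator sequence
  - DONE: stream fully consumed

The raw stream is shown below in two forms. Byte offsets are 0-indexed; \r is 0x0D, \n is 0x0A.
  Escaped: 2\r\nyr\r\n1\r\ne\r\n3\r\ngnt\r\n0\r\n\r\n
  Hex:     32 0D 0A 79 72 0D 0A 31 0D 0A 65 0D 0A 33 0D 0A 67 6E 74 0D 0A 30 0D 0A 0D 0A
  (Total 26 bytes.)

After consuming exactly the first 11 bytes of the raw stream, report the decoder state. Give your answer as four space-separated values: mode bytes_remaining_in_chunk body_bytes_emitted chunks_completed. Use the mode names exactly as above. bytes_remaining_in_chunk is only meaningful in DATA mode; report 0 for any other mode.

Answer: DATA_DONE 0 3 1

Derivation:
Byte 0 = '2': mode=SIZE remaining=0 emitted=0 chunks_done=0
Byte 1 = 0x0D: mode=SIZE_CR remaining=0 emitted=0 chunks_done=0
Byte 2 = 0x0A: mode=DATA remaining=2 emitted=0 chunks_done=0
Byte 3 = 'y': mode=DATA remaining=1 emitted=1 chunks_done=0
Byte 4 = 'r': mode=DATA_DONE remaining=0 emitted=2 chunks_done=0
Byte 5 = 0x0D: mode=DATA_CR remaining=0 emitted=2 chunks_done=0
Byte 6 = 0x0A: mode=SIZE remaining=0 emitted=2 chunks_done=1
Byte 7 = '1': mode=SIZE remaining=0 emitted=2 chunks_done=1
Byte 8 = 0x0D: mode=SIZE_CR remaining=0 emitted=2 chunks_done=1
Byte 9 = 0x0A: mode=DATA remaining=1 emitted=2 chunks_done=1
Byte 10 = 'e': mode=DATA_DONE remaining=0 emitted=3 chunks_done=1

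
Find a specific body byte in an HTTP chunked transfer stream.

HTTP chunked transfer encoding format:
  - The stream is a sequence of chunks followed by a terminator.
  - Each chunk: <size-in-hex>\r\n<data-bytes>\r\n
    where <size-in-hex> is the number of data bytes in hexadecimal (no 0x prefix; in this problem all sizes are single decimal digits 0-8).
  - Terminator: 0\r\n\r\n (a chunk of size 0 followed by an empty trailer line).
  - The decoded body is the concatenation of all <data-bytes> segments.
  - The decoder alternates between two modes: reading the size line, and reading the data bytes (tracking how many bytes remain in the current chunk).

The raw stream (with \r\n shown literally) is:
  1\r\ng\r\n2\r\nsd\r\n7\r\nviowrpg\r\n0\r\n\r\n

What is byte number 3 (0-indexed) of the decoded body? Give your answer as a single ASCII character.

Answer: v

Derivation:
Chunk 1: stream[0..1]='1' size=0x1=1, data at stream[3..4]='g' -> body[0..1], body so far='g'
Chunk 2: stream[6..7]='2' size=0x2=2, data at stream[9..11]='sd' -> body[1..3], body so far='gsd'
Chunk 3: stream[13..14]='7' size=0x7=7, data at stream[16..23]='viowrpg' -> body[3..10], body so far='gsdviowrpg'
Chunk 4: stream[25..26]='0' size=0 (terminator). Final body='gsdviowrpg' (10 bytes)
Body byte 3 = 'v'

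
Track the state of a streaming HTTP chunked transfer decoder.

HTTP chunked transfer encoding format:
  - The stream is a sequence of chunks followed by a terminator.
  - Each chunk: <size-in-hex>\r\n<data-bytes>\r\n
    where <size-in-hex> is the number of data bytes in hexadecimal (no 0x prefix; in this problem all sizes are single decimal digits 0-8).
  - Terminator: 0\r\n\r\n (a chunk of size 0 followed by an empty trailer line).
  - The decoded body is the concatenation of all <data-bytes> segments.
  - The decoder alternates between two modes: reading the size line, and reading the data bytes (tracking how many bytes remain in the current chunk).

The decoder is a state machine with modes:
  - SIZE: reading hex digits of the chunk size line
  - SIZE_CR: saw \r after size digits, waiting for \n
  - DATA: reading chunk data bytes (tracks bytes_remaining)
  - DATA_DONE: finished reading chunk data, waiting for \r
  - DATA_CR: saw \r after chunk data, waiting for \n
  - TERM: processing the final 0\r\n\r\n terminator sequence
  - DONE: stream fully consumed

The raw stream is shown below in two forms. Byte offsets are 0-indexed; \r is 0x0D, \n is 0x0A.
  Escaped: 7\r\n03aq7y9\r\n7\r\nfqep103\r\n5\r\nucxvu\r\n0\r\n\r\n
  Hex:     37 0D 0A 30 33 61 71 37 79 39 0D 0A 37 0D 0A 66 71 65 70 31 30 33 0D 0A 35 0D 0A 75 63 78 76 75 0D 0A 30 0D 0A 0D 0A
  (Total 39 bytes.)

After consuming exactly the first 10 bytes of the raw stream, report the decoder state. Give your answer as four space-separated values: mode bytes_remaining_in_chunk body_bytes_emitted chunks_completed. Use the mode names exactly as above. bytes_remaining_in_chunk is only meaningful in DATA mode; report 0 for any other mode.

Byte 0 = '7': mode=SIZE remaining=0 emitted=0 chunks_done=0
Byte 1 = 0x0D: mode=SIZE_CR remaining=0 emitted=0 chunks_done=0
Byte 2 = 0x0A: mode=DATA remaining=7 emitted=0 chunks_done=0
Byte 3 = '0': mode=DATA remaining=6 emitted=1 chunks_done=0
Byte 4 = '3': mode=DATA remaining=5 emitted=2 chunks_done=0
Byte 5 = 'a': mode=DATA remaining=4 emitted=3 chunks_done=0
Byte 6 = 'q': mode=DATA remaining=3 emitted=4 chunks_done=0
Byte 7 = '7': mode=DATA remaining=2 emitted=5 chunks_done=0
Byte 8 = 'y': mode=DATA remaining=1 emitted=6 chunks_done=0
Byte 9 = '9': mode=DATA_DONE remaining=0 emitted=7 chunks_done=0

Answer: DATA_DONE 0 7 0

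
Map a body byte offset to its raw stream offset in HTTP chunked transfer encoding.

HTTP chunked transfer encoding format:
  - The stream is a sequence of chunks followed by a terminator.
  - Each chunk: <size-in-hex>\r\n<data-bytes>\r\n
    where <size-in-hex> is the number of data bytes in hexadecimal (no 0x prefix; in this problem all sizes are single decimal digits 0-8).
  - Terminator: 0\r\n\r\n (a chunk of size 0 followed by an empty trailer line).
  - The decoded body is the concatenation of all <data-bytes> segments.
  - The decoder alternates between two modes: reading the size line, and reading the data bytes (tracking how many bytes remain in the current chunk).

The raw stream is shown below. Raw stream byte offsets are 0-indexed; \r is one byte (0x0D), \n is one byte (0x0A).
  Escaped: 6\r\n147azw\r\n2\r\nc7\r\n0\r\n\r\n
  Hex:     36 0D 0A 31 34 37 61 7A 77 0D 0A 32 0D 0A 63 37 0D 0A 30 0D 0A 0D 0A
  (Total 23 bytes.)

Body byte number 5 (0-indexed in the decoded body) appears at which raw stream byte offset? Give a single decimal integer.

Chunk 1: stream[0..1]='6' size=0x6=6, data at stream[3..9]='147azw' -> body[0..6], body so far='147azw'
Chunk 2: stream[11..12]='2' size=0x2=2, data at stream[14..16]='c7' -> body[6..8], body so far='147azwc7'
Chunk 3: stream[18..19]='0' size=0 (terminator). Final body='147azwc7' (8 bytes)
Body byte 5 at stream offset 8

Answer: 8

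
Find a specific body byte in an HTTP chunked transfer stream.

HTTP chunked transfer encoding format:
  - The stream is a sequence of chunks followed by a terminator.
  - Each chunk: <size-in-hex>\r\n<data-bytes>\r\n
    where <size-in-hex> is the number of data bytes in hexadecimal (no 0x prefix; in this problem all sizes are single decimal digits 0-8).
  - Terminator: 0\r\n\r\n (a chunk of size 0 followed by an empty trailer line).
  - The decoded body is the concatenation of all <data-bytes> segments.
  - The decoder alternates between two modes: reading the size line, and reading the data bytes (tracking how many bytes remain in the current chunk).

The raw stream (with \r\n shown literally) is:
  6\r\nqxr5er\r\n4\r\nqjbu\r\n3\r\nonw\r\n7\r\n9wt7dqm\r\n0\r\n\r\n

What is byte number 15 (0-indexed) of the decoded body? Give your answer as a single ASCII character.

Chunk 1: stream[0..1]='6' size=0x6=6, data at stream[3..9]='qxr5er' -> body[0..6], body so far='qxr5er'
Chunk 2: stream[11..12]='4' size=0x4=4, data at stream[14..18]='qjbu' -> body[6..10], body so far='qxr5erqjbu'
Chunk 3: stream[20..21]='3' size=0x3=3, data at stream[23..26]='onw' -> body[10..13], body so far='qxr5erqjbuonw'
Chunk 4: stream[28..29]='7' size=0x7=7, data at stream[31..38]='9wt7dqm' -> body[13..20], body so far='qxr5erqjbuonw9wt7dqm'
Chunk 5: stream[40..41]='0' size=0 (terminator). Final body='qxr5erqjbuonw9wt7dqm' (20 bytes)
Body byte 15 = 't'

Answer: t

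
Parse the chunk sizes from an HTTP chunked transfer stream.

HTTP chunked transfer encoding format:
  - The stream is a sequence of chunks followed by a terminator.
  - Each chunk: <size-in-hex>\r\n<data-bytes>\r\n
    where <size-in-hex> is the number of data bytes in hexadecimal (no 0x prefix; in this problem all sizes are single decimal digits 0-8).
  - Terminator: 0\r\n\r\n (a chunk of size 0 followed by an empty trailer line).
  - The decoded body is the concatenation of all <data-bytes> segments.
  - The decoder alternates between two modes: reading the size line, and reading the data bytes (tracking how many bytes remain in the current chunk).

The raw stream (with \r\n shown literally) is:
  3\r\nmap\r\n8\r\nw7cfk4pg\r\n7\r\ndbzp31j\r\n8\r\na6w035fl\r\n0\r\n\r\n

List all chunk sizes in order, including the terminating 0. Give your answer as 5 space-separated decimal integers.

Chunk 1: stream[0..1]='3' size=0x3=3, data at stream[3..6]='map' -> body[0..3], body so far='map'
Chunk 2: stream[8..9]='8' size=0x8=8, data at stream[11..19]='w7cfk4pg' -> body[3..11], body so far='mapw7cfk4pg'
Chunk 3: stream[21..22]='7' size=0x7=7, data at stream[24..31]='dbzp31j' -> body[11..18], body so far='mapw7cfk4pgdbzp31j'
Chunk 4: stream[33..34]='8' size=0x8=8, data at stream[36..44]='a6w035fl' -> body[18..26], body so far='mapw7cfk4pgdbzp31ja6w035fl'
Chunk 5: stream[46..47]='0' size=0 (terminator). Final body='mapw7cfk4pgdbzp31ja6w035fl' (26 bytes)

Answer: 3 8 7 8 0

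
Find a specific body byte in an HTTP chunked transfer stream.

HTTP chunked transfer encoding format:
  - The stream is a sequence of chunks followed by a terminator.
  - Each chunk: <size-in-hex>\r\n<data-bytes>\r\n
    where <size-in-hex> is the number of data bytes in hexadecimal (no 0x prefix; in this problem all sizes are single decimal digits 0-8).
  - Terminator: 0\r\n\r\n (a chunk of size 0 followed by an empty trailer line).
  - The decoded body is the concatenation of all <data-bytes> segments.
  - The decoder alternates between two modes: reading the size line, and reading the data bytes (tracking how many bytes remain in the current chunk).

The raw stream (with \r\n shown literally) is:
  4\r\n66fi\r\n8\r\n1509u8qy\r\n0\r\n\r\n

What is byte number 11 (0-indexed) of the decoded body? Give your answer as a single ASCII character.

Answer: y

Derivation:
Chunk 1: stream[0..1]='4' size=0x4=4, data at stream[3..7]='66fi' -> body[0..4], body so far='66fi'
Chunk 2: stream[9..10]='8' size=0x8=8, data at stream[12..20]='1509u8qy' -> body[4..12], body so far='66fi1509u8qy'
Chunk 3: stream[22..23]='0' size=0 (terminator). Final body='66fi1509u8qy' (12 bytes)
Body byte 11 = 'y'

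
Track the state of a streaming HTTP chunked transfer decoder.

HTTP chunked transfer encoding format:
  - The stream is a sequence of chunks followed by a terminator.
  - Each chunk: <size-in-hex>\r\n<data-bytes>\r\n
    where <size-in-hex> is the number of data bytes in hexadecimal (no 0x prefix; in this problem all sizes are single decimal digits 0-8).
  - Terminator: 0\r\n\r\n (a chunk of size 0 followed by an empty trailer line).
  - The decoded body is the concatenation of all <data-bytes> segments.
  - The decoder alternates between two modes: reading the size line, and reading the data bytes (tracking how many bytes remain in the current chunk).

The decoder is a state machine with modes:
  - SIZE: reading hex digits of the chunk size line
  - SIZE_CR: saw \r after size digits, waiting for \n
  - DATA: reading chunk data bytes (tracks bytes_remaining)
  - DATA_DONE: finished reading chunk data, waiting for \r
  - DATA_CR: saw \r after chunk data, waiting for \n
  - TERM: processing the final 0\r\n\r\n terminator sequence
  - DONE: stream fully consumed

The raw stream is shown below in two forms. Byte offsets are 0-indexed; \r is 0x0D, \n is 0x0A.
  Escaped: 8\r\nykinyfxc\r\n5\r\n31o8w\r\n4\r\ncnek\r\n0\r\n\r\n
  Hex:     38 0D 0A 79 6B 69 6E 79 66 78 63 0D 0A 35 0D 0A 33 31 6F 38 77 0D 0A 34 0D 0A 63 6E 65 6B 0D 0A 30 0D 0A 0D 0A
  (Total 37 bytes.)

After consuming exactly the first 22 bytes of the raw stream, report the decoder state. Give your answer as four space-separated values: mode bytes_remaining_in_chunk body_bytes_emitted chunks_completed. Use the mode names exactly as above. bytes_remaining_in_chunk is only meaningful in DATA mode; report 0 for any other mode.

Byte 0 = '8': mode=SIZE remaining=0 emitted=0 chunks_done=0
Byte 1 = 0x0D: mode=SIZE_CR remaining=0 emitted=0 chunks_done=0
Byte 2 = 0x0A: mode=DATA remaining=8 emitted=0 chunks_done=0
Byte 3 = 'y': mode=DATA remaining=7 emitted=1 chunks_done=0
Byte 4 = 'k': mode=DATA remaining=6 emitted=2 chunks_done=0
Byte 5 = 'i': mode=DATA remaining=5 emitted=3 chunks_done=0
Byte 6 = 'n': mode=DATA remaining=4 emitted=4 chunks_done=0
Byte 7 = 'y': mode=DATA remaining=3 emitted=5 chunks_done=0
Byte 8 = 'f': mode=DATA remaining=2 emitted=6 chunks_done=0
Byte 9 = 'x': mode=DATA remaining=1 emitted=7 chunks_done=0
Byte 10 = 'c': mode=DATA_DONE remaining=0 emitted=8 chunks_done=0
Byte 11 = 0x0D: mode=DATA_CR remaining=0 emitted=8 chunks_done=0
Byte 12 = 0x0A: mode=SIZE remaining=0 emitted=8 chunks_done=1
Byte 13 = '5': mode=SIZE remaining=0 emitted=8 chunks_done=1
Byte 14 = 0x0D: mode=SIZE_CR remaining=0 emitted=8 chunks_done=1
Byte 15 = 0x0A: mode=DATA remaining=5 emitted=8 chunks_done=1
Byte 16 = '3': mode=DATA remaining=4 emitted=9 chunks_done=1
Byte 17 = '1': mode=DATA remaining=3 emitted=10 chunks_done=1
Byte 18 = 'o': mode=DATA remaining=2 emitted=11 chunks_done=1
Byte 19 = '8': mode=DATA remaining=1 emitted=12 chunks_done=1
Byte 20 = 'w': mode=DATA_DONE remaining=0 emitted=13 chunks_done=1
Byte 21 = 0x0D: mode=DATA_CR remaining=0 emitted=13 chunks_done=1

Answer: DATA_CR 0 13 1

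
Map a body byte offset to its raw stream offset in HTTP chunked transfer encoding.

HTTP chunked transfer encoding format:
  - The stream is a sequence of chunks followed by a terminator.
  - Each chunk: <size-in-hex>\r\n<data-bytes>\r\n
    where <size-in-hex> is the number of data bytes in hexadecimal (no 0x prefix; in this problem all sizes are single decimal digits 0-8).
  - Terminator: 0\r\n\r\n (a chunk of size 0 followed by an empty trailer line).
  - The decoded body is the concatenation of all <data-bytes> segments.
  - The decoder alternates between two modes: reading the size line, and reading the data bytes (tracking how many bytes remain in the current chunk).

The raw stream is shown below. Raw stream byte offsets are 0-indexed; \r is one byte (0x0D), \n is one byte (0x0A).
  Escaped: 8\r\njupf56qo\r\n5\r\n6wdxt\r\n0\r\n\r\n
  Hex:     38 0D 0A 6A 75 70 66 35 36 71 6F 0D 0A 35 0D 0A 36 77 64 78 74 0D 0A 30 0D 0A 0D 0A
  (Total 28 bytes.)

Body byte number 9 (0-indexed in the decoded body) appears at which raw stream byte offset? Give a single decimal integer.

Chunk 1: stream[0..1]='8' size=0x8=8, data at stream[3..11]='jupf56qo' -> body[0..8], body so far='jupf56qo'
Chunk 2: stream[13..14]='5' size=0x5=5, data at stream[16..21]='6wdxt' -> body[8..13], body so far='jupf56qo6wdxt'
Chunk 3: stream[23..24]='0' size=0 (terminator). Final body='jupf56qo6wdxt' (13 bytes)
Body byte 9 at stream offset 17

Answer: 17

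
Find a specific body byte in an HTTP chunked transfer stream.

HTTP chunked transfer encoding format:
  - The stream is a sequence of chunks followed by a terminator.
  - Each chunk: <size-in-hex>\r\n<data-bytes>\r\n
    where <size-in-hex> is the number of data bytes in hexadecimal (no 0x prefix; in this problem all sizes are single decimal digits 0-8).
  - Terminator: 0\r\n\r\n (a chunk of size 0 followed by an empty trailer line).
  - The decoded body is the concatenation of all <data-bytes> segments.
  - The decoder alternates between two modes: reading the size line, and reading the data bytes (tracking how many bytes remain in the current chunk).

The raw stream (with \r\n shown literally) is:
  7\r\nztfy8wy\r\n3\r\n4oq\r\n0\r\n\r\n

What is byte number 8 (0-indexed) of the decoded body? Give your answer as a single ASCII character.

Chunk 1: stream[0..1]='7' size=0x7=7, data at stream[3..10]='ztfy8wy' -> body[0..7], body so far='ztfy8wy'
Chunk 2: stream[12..13]='3' size=0x3=3, data at stream[15..18]='4oq' -> body[7..10], body so far='ztfy8wy4oq'
Chunk 3: stream[20..21]='0' size=0 (terminator). Final body='ztfy8wy4oq' (10 bytes)
Body byte 8 = 'o'

Answer: o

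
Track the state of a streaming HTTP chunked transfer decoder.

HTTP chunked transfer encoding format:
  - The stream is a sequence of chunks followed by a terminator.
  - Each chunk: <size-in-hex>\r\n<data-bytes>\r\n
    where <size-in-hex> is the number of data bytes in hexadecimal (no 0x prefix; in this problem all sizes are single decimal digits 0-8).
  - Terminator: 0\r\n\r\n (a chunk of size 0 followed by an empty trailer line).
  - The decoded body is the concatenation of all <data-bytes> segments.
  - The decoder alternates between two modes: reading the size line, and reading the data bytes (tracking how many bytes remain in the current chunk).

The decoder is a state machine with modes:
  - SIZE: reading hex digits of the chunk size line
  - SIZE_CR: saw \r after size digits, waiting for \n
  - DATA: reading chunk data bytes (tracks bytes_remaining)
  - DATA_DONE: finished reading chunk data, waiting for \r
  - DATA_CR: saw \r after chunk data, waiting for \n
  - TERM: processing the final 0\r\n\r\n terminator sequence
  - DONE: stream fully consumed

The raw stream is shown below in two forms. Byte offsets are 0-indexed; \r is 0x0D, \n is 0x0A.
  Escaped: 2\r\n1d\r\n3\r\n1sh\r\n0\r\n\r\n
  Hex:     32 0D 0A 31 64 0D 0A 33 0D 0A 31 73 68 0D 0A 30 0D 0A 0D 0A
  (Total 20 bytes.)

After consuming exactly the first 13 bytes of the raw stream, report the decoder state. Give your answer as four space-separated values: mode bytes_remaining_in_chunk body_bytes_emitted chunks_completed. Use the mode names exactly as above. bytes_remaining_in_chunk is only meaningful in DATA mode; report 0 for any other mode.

Byte 0 = '2': mode=SIZE remaining=0 emitted=0 chunks_done=0
Byte 1 = 0x0D: mode=SIZE_CR remaining=0 emitted=0 chunks_done=0
Byte 2 = 0x0A: mode=DATA remaining=2 emitted=0 chunks_done=0
Byte 3 = '1': mode=DATA remaining=1 emitted=1 chunks_done=0
Byte 4 = 'd': mode=DATA_DONE remaining=0 emitted=2 chunks_done=0
Byte 5 = 0x0D: mode=DATA_CR remaining=0 emitted=2 chunks_done=0
Byte 6 = 0x0A: mode=SIZE remaining=0 emitted=2 chunks_done=1
Byte 7 = '3': mode=SIZE remaining=0 emitted=2 chunks_done=1
Byte 8 = 0x0D: mode=SIZE_CR remaining=0 emitted=2 chunks_done=1
Byte 9 = 0x0A: mode=DATA remaining=3 emitted=2 chunks_done=1
Byte 10 = '1': mode=DATA remaining=2 emitted=3 chunks_done=1
Byte 11 = 's': mode=DATA remaining=1 emitted=4 chunks_done=1
Byte 12 = 'h': mode=DATA_DONE remaining=0 emitted=5 chunks_done=1

Answer: DATA_DONE 0 5 1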